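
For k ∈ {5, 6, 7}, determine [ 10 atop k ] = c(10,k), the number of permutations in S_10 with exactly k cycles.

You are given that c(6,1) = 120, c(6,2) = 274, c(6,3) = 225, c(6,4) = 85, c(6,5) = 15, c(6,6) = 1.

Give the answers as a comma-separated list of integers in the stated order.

269325, 63273, 9450

@7  (7,2):274·6+120→1764, (7,3):225·6+274→1624, (7,4):85·6+225→735, (7,5):15·6+85→175, (7,6):1·6+15→21, (7,7):0·6+1→1
@8  (8,3):1624·7+1764→13132, (8,4):735·7+1624→6769, (8,5):175·7+735→1960, (8,6):21·7+175→322, (8,7):1·7+21→28
@9  (9,4):6769·8+13132→67284, (9,5):1960·8+6769→22449, (9,6):322·8+1960→4536, (9,7):28·8+322→546
@10  (10,5):22449·9+67284→269325, (10,6):4536·9+22449→63273, (10,7):546·9+4536→9450
Read c(10,5) = 269325, c(10,6) = 63273, c(10,7) = 9450.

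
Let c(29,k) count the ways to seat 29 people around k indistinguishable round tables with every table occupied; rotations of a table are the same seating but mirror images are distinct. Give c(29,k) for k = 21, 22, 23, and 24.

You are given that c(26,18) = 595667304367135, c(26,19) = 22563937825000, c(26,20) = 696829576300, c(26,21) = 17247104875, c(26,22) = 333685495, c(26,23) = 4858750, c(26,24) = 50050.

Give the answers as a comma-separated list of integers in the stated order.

4285624815406935, 123268226851770, 2918785153245, 55880640270

[27] T[27,19]:26*22563937825000+595667304367135=1182329687817135 · T[27,20]:26*696829576300+22563937825000=40681506808800 · T[27,21]:26*17247104875+696829576300=1145254303050 · T[27,22]:26*333685495+17247104875=25922927745 · T[27,23]:26*4858750+333685495=460012995 · T[27,24]:26*50050+4858750=6160050
[28] T[28,20]:27*40681506808800+1182329687817135=2280730371654735 · T[28,21]:27*1145254303050+40681506808800=71603372991150 · T[28,22]:27*25922927745+1145254303050=1845173352165 · T[28,23]:27*460012995+25922927745=38343278610 · T[28,24]:27*6160050+460012995=626334345
[29] T[29,21]:28*71603372991150+2280730371654735=4285624815406935 · T[29,22]:28*1845173352165+71603372991150=123268226851770 · T[29,23]:28*38343278610+1845173352165=2918785153245 · T[29,24]:28*626334345+38343278610=55880640270
Read c(29,21) = 4285624815406935, c(29,22) = 123268226851770, c(29,23) = 2918785153245, c(29,24) = 55880640270.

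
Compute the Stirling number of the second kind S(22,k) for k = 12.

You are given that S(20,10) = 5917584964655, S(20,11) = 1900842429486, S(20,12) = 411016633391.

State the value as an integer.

i=21: T(21,11)=5917584964655+11·1900842429486=26826851689001 | T(21,12)=1900842429486+12·411016633391=6833042030178
i=22: T(22,12)=26826851689001+12·6833042030178=108823356051137
Read S(22,12) = 108823356051137.

108823356051137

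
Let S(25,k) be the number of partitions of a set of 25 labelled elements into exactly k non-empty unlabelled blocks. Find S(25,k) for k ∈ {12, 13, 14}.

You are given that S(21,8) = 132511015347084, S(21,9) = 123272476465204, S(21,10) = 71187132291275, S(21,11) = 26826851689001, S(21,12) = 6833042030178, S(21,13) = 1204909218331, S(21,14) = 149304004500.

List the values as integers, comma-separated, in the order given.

@22  (22,9):123272476465204·9+132511015347084→1241963303533920, (22,10):71187132291275·10+123272476465204→835143799377954, (22,11):26826851689001·11+71187132291275→366282500870286, (22,12):6833042030178·12+26826851689001→108823356051137, (22,13):1204909218331·13+6833042030178→22496861868481, (22,14):149304004500·14+1204909218331→3295165281331
@23  (23,10):835143799377954·10+1241963303533920→9593401297313460, (23,11):366282500870286·11+835143799377954→4864251308951100, (23,12):108823356051137·12+366282500870286→1672162773483930, (23,13):22496861868481·13+108823356051137→401282560341390, (23,14):3295165281331·14+22496861868481→68629175807115
@24  (24,11):4864251308951100·11+9593401297313460→63100165695775560, (24,12):1672162773483930·12+4864251308951100→24930204590758260, (24,13):401282560341390·13+1672162773483930→6888836057922000, (24,14):68629175807115·14+401282560341390→1362091021641000
@25  (25,12):24930204590758260·12+63100165695775560→362262620784874680, (25,13):6888836057922000·13+24930204590758260→114485073343744260, (25,14):1362091021641000·14+6888836057922000→25958110360896000
Read S(25,12) = 362262620784874680, S(25,13) = 114485073343744260, S(25,14) = 25958110360896000.

362262620784874680, 114485073343744260, 25958110360896000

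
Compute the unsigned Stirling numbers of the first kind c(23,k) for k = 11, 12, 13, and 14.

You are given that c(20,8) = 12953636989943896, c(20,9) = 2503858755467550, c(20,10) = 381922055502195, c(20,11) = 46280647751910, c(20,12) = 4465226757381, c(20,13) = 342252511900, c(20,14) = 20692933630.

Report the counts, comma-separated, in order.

i=21: T(21,9)=12953636989943896+20·2503858755467550=63030812099294896 | T(21,10)=2503858755467550+20·381922055502195=10142299865511450 | T(21,11)=381922055502195+20·46280647751910=1307535010540395 | T(21,12)=46280647751910+20·4465226757381=135585182899530 | T(21,13)=4465226757381+20·342252511900=11310276995381 | T(21,14)=342252511900+20·20692933630=756111184500
i=22: T(22,10)=63030812099294896+21·10142299865511450=276019109275035346 | T(22,11)=10142299865511450+21·1307535010540395=37600535086859745 | T(22,12)=1307535010540395+21·135585182899530=4154823851430525 | T(22,13)=135585182899530+21·11310276995381=373100999802531 | T(22,14)=11310276995381+21·756111184500=27188611869881
i=23: T(23,11)=276019109275035346+22·37600535086859745=1103230881185949736 | T(23,12)=37600535086859745+22·4154823851430525=129006659818331295 | T(23,13)=4154823851430525+22·373100999802531=12363045847086207 | T(23,14)=373100999802531+22·27188611869881=971250460939913
Read c(23,11) = 1103230881185949736, c(23,12) = 129006659818331295, c(23,13) = 12363045847086207, c(23,14) = 971250460939913.

1103230881185949736, 129006659818331295, 12363045847086207, 971250460939913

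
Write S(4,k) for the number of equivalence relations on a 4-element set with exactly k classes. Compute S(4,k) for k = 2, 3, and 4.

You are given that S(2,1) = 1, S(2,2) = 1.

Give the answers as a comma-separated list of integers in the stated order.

i=3: T(3,1)=0+1·1=1 | T(3,2)=1+2·1=3 | T(3,3)=1+3·0=1
i=4: T(4,2)=1+2·3=7 | T(4,3)=3+3·1=6 | T(4,4)=1+4·0=1
Read S(4,2) = 7, S(4,3) = 6, S(4,4) = 1.

7, 6, 1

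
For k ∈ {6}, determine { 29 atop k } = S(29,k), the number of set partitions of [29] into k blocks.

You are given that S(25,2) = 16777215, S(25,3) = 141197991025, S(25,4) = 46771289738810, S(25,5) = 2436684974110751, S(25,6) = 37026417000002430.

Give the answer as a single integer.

49628317055962639176

row 26: T[26][3]=3·141197991025+16777215=423610750290  T[26][4]=4·46771289738810+141197991025=187226356946265  T[26][5]=5·2436684974110751+46771289738810=12230196160292565  T[26][6]=6·37026417000002430+2436684974110751=224595186974125331
row 27: T[27][4]=4·187226356946265+423610750290=749329038535350  T[27][5]=5·12230196160292565+187226356946265=61338207158409090  T[27][6]=6·224595186974125331+12230196160292565=1359801318005044551
row 28: T[28][5]=5·61338207158409090+749329038535350=307440364830580800  T[28][6]=6·1359801318005044551+61338207158409090=8220146115188676396
row 29: T[29][6]=6·8220146115188676396+307440364830580800=49628317055962639176
Read S(29,6) = 49628317055962639176.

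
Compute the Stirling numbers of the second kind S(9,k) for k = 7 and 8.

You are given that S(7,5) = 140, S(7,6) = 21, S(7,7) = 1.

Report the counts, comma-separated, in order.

row 8: T[8][6]=6·21+140=266  T[8][7]=7·1+21=28  T[8][8]=8·0+1=1
row 9: T[9][7]=7·28+266=462  T[9][8]=8·1+28=36
Read S(9,7) = 462, S(9,8) = 36.

462, 36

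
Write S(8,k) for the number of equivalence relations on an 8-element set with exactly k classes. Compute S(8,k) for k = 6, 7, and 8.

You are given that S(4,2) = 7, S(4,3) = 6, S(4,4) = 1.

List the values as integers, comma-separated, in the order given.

i=5: T(5,3)=7+3·6=25 | T(5,4)=6+4·1=10 | T(5,5)=1+5·0=1
i=6: T(6,4)=25+4·10=65 | T(6,5)=10+5·1=15 | T(6,6)=1+6·0=1
i=7: T(7,5)=65+5·15=140 | T(7,6)=15+6·1=21 | T(7,7)=1+7·0=1
i=8: T(8,6)=140+6·21=266 | T(8,7)=21+7·1=28 | T(8,8)=1+8·0=1
Read S(8,6) = 266, S(8,7) = 28, S(8,8) = 1.

266, 28, 1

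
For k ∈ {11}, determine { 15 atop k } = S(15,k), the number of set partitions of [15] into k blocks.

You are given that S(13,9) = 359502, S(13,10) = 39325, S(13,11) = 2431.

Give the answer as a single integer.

r14: T_14,10=10×39325+359502=752752; T_14,11=11×2431+39325=66066
r15: T_15,11=11×66066+752752=1479478
Read S(15,11) = 1479478.

1479478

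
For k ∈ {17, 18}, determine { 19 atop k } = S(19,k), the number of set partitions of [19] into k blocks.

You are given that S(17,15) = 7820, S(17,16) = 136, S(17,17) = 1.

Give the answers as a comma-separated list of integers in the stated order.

12597, 171

@18  (18,16):136·16+7820→9996, (18,17):1·17+136→153, (18,18):0·18+1→1
@19  (19,17):153·17+9996→12597, (19,18):1·18+153→171
Read S(19,17) = 12597, S(19,18) = 171.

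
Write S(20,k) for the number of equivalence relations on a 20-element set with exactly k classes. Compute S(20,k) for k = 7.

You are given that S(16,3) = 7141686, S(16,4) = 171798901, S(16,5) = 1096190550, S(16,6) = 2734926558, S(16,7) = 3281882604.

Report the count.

@17  (17,4):171798901·4+7141686→694337290, (17,5):1096190550·5+171798901→5652751651, (17,6):2734926558·6+1096190550→17505749898, (17,7):3281882604·7+2734926558→25708104786
@18  (18,5):5652751651·5+694337290→28958095545, (18,6):17505749898·6+5652751651→110687251039, (18,7):25708104786·7+17505749898→197462483400
@19  (19,6):110687251039·6+28958095545→693081601779, (19,7):197462483400·7+110687251039→1492924634839
@20  (20,7):1492924634839·7+693081601779→11143554045652
Read S(20,7) = 11143554045652.

11143554045652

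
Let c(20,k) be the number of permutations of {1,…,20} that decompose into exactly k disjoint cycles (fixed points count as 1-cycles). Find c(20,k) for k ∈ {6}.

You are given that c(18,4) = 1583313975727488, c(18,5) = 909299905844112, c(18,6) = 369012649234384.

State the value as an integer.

161429736530118960

[19] T[19,5]:18*909299905844112+1583313975727488=17950712280921504 · T[19,6]:18*369012649234384+909299905844112=7551527592063024
[20] T[20,6]:19*7551527592063024+17950712280921504=161429736530118960
Read c(20,6) = 161429736530118960.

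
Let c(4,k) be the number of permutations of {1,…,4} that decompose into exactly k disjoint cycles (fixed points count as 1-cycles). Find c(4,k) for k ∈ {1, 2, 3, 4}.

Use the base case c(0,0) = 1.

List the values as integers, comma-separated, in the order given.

@1  (1,1):0·0+1→1
@2  (2,1):1·1+0→1, (2,2):0·1+1→1
@3  (3,1):1·2+0→2, (3,2):1·2+1→3, (3,3):0·2+1→1
@4  (4,1):2·3+0→6, (4,2):3·3+2→11, (4,3):1·3+3→6, (4,4):0·3+1→1
Read c(4,1) = 6, c(4,2) = 11, c(4,3) = 6, c(4,4) = 1.

6, 11, 6, 1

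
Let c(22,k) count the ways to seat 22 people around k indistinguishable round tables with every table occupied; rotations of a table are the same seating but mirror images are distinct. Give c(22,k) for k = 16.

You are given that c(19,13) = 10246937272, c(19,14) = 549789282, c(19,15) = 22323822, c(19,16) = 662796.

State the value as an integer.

@20  (20,14):549789282·19+10246937272→20692933630, (20,15):22323822·19+549789282→973941900, (20,16):662796·19+22323822→34916946
@21  (21,15):973941900·20+20692933630→40171771630, (21,16):34916946·20+973941900→1672280820
@22  (22,16):1672280820·21+40171771630→75289668850
Read c(22,16) = 75289668850.

75289668850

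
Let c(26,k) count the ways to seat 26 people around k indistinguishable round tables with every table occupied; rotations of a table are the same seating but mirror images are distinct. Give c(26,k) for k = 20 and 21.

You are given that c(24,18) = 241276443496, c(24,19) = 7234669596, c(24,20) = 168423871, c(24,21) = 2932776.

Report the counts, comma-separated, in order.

696829576300, 17247104875

@25  (25,19):7234669596·24+241276443496→414908513800, (25,20):168423871·24+7234669596→11276842500, (25,21):2932776·24+168423871→238810495
@26  (26,20):11276842500·25+414908513800→696829576300, (26,21):238810495·25+11276842500→17247104875
Read c(26,20) = 696829576300, c(26,21) = 17247104875.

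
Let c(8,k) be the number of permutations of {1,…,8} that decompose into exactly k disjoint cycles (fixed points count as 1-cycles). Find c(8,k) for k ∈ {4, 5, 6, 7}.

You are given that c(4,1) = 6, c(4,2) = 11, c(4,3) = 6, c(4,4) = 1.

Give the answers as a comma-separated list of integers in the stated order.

[5] T[5,1]:4*6+0=24 · T[5,2]:4*11+6=50 · T[5,3]:4*6+11=35 · T[5,4]:4*1+6=10 · T[5,5]:4*0+1=1
[6] T[6,2]:5*50+24=274 · T[6,3]:5*35+50=225 · T[6,4]:5*10+35=85 · T[6,5]:5*1+10=15 · T[6,6]:5*0+1=1
[7] T[7,3]:6*225+274=1624 · T[7,4]:6*85+225=735 · T[7,5]:6*15+85=175 · T[7,6]:6*1+15=21 · T[7,7]:6*0+1=1
[8] T[8,4]:7*735+1624=6769 · T[8,5]:7*175+735=1960 · T[8,6]:7*21+175=322 · T[8,7]:7*1+21=28
Read c(8,4) = 6769, c(8,5) = 1960, c(8,6) = 322, c(8,7) = 28.

6769, 1960, 322, 28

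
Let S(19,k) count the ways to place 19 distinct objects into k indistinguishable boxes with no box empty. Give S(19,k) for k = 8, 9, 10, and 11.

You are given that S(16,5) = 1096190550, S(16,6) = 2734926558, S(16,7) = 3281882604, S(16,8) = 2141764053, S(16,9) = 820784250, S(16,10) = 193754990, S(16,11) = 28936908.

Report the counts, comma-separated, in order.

1709751003480, 1144614626805, 477297033785, 129413217791

r17: T_17,6=6×2734926558+1096190550=17505749898; T_17,7=7×3281882604+2734926558=25708104786; T_17,8=8×2141764053+3281882604=20415995028; T_17,9=9×820784250+2141764053=9528822303; T_17,10=10×193754990+820784250=2758334150; T_17,11=11×28936908+193754990=512060978
r18: T_18,7=7×25708104786+17505749898=197462483400; T_18,8=8×20415995028+25708104786=189036065010; T_18,9=9×9528822303+20415995028=106175395755; T_18,10=10×2758334150+9528822303=37112163803; T_18,11=11×512060978+2758334150=8391004908
r19: T_19,8=8×189036065010+197462483400=1709751003480; T_19,9=9×106175395755+189036065010=1144614626805; T_19,10=10×37112163803+106175395755=477297033785; T_19,11=11×8391004908+37112163803=129413217791
Read S(19,8) = 1709751003480, S(19,9) = 1144614626805, S(19,10) = 477297033785, S(19,11) = 129413217791.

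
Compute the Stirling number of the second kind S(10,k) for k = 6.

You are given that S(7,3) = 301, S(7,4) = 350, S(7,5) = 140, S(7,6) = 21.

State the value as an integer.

row 8: T[8][4]=4·350+301=1701  T[8][5]=5·140+350=1050  T[8][6]=6·21+140=266
row 9: T[9][5]=5·1050+1701=6951  T[9][6]=6·266+1050=2646
row 10: T[10][6]=6·2646+6951=22827
Read S(10,6) = 22827.

22827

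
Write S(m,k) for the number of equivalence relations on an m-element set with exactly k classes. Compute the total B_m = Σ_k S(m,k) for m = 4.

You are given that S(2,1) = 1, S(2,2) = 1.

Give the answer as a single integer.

15

[3] T[3,1]:1*1+0=1 · T[3,2]:2*1+1=3 · T[3,3]:3*0+1=1
[4] T[4,1]:1*1+0=1 · T[4,2]:2*3+1=7 · T[4,3]:3*1+3=6 · T[4,4]:4*0+1=1
B_4 = ΣS(4,k) = 1+7+6+1 = 15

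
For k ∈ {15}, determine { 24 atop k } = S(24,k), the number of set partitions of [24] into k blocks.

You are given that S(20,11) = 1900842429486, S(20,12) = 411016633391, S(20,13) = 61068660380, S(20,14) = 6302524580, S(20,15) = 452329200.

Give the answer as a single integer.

i=21: T(21,12)=1900842429486+12·411016633391=6833042030178 | T(21,13)=411016633391+13·61068660380=1204909218331 | T(21,14)=61068660380+14·6302524580=149304004500 | T(21,15)=6302524580+15·452329200=13087462580
i=22: T(22,13)=6833042030178+13·1204909218331=22496861868481 | T(22,14)=1204909218331+14·149304004500=3295165281331 | T(22,15)=149304004500+15·13087462580=345615943200
i=23: T(23,14)=22496861868481+14·3295165281331=68629175807115 | T(23,15)=3295165281331+15·345615943200=8479404429331
i=24: T(24,15)=68629175807115+15·8479404429331=195820242247080
Read S(24,15) = 195820242247080.

195820242247080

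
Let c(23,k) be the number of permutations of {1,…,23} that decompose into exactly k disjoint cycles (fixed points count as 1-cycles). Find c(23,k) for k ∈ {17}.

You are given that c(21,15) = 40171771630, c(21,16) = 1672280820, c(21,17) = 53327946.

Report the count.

[22] T[22,16]:21*1672280820+40171771630=75289668850 · T[22,17]:21*53327946+1672280820=2792167686
[23] T[23,17]:22*2792167686+75289668850=136717357942
Read c(23,17) = 136717357942.

136717357942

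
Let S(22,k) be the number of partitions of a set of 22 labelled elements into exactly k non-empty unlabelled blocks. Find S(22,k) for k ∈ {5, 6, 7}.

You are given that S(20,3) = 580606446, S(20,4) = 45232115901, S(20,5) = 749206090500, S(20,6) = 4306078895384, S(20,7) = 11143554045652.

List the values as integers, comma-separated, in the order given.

19137821912055, 163305339345225, 602762379967440

i=21: T(21,4)=580606446+4·45232115901=181509070050 | T(21,5)=45232115901+5·749206090500=3791262568401 | T(21,6)=749206090500+6·4306078895384=26585679462804 | T(21,7)=4306078895384+7·11143554045652=82310957214948
i=22: T(22,5)=181509070050+5·3791262568401=19137821912055 | T(22,6)=3791262568401+6·26585679462804=163305339345225 | T(22,7)=26585679462804+7·82310957214948=602762379967440
Read S(22,5) = 19137821912055, S(22,6) = 163305339345225, S(22,7) = 602762379967440.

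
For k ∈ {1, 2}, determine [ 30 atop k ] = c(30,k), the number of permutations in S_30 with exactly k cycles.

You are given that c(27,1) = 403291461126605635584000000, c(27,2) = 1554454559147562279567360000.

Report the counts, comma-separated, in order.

row 28: T[28][1]=27·403291461126605635584000000+0=10888869450418352160768000000  T[28][2]=27·1554454559147562279567360000+403291461126605635584000000=42373564558110787183902720000
row 29: T[29][1]=28·10888869450418352160768000000+0=304888344611713860501504000000  T[29][2]=28·42373564558110787183902720000+10888869450418352160768000000=1197348677077520393310044160000
row 30: T[30][1]=29·304888344611713860501504000000+0=8841761993739701954543616000000  T[30][2]=29·1197348677077520393310044160000+304888344611713860501504000000=35027999979859805266492784640000
Read c(30,1) = 8841761993739701954543616000000, c(30,2) = 35027999979859805266492784640000.

8841761993739701954543616000000, 35027999979859805266492784640000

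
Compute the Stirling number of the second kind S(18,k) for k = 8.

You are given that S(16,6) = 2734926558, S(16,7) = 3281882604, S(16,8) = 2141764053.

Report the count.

189036065010

r17: T_17,7=7×3281882604+2734926558=25708104786; T_17,8=8×2141764053+3281882604=20415995028
r18: T_18,8=8×20415995028+25708104786=189036065010
Read S(18,8) = 189036065010.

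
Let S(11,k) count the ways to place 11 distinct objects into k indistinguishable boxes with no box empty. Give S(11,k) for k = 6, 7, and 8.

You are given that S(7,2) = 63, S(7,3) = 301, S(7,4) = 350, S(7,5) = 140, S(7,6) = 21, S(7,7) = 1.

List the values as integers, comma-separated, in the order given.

@8  (8,3):301·3+63→966, (8,4):350·4+301→1701, (8,5):140·5+350→1050, (8,6):21·6+140→266, (8,7):1·7+21→28, (8,8):0·8+1→1
@9  (9,4):1701·4+966→7770, (9,5):1050·5+1701→6951, (9,6):266·6+1050→2646, (9,7):28·7+266→462, (9,8):1·8+28→36
@10  (10,5):6951·5+7770→42525, (10,6):2646·6+6951→22827, (10,7):462·7+2646→5880, (10,8):36·8+462→750
@11  (11,6):22827·6+42525→179487, (11,7):5880·7+22827→63987, (11,8):750·8+5880→11880
Read S(11,6) = 179487, S(11,7) = 63987, S(11,8) = 11880.

179487, 63987, 11880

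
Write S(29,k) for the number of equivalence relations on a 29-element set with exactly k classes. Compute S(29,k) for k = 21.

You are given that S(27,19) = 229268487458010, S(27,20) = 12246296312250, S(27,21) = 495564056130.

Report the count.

r28: T_28,20=20×12246296312250+229268487458010=474194413703010; T_28,21=21×495564056130+12246296312250=22653141490980
r29: T_29,21=21×22653141490980+474194413703010=949910385013590
Read S(29,21) = 949910385013590.

949910385013590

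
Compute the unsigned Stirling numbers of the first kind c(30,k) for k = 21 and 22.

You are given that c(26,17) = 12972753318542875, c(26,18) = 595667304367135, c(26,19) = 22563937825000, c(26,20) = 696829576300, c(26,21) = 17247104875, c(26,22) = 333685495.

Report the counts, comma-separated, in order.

248526574856284725, 7860403394108265

[27] T[27,18]:26*595667304367135+12972753318542875=28460103232088385 · T[27,19]:26*22563937825000+595667304367135=1182329687817135 · T[27,20]:26*696829576300+22563937825000=40681506808800 · T[27,21]:26*17247104875+696829576300=1145254303050 · T[27,22]:26*333685495+17247104875=25922927745
[28] T[28,19]:27*1182329687817135+28460103232088385=60383004803151030 · T[28,20]:27*40681506808800+1182329687817135=2280730371654735 · T[28,21]:27*1145254303050+40681506808800=71603372991150 · T[28,22]:27*25922927745+1145254303050=1845173352165
[29] T[29,20]:28*2280730371654735+60383004803151030=124243455209483610 · T[29,21]:28*71603372991150+2280730371654735=4285624815406935 · T[29,22]:28*1845173352165+71603372991150=123268226851770
[30] T[30,21]:29*4285624815406935+124243455209483610=248526574856284725 · T[30,22]:29*123268226851770+4285624815406935=7860403394108265
Read c(30,21) = 248526574856284725, c(30,22) = 7860403394108265.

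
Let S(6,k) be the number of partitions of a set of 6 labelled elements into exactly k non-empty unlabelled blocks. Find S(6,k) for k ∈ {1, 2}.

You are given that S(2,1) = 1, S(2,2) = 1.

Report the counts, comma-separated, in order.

1, 31

[3] T[3,1]:1*1+0=1 · T[3,2]:2*1+1=3
[4] T[4,1]:1*1+0=1 · T[4,2]:2*3+1=7
[5] T[5,1]:1*1+0=1 · T[5,2]:2*7+1=15
[6] T[6,1]:1*1+0=1 · T[6,2]:2*15+1=31
Read S(6,1) = 1, S(6,2) = 31.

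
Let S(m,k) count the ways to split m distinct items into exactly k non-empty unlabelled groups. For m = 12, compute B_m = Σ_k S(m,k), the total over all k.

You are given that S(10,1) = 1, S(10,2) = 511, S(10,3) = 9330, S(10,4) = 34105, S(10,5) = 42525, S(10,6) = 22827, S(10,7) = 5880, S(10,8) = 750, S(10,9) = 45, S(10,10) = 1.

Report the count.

r11: T_11,1=1×1+0=1; T_11,2=2×511+1=1023; T_11,3=3×9330+511=28501; T_11,4=4×34105+9330=145750; T_11,5=5×42525+34105=246730; T_11,6=6×22827+42525=179487; T_11,7=7×5880+22827=63987; T_11,8=8×750+5880=11880; T_11,9=9×45+750=1155; T_11,10=10×1+45=55; T_11,11=11×0+1=1
r12: T_12,1=1×1+0=1; T_12,2=2×1023+1=2047; T_12,3=3×28501+1023=86526; T_12,4=4×145750+28501=611501; T_12,5=5×246730+145750=1379400; T_12,6=6×179487+246730=1323652; T_12,7=7×63987+179487=627396; T_12,8=8×11880+63987=159027; T_12,9=9×1155+11880=22275; T_12,10=10×55+1155=1705; T_12,11=11×1+55=66; T_12,12=12×0+1=1
B_12 = ΣS(12,k) = 1+2047+86526+611501+1379400+1323652+627396+159027+22275+1705+66+1 = 4213597

4213597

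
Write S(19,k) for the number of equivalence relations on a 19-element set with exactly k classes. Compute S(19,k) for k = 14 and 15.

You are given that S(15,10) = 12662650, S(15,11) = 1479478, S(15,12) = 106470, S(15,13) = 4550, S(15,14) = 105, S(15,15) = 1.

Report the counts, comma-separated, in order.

[16] T[16,11]:11*1479478+12662650=28936908 · T[16,12]:12*106470+1479478=2757118 · T[16,13]:13*4550+106470=165620 · T[16,14]:14*105+4550=6020 · T[16,15]:15*1+105=120
[17] T[17,12]:12*2757118+28936908=62022324 · T[17,13]:13*165620+2757118=4910178 · T[17,14]:14*6020+165620=249900 · T[17,15]:15*120+6020=7820
[18] T[18,13]:13*4910178+62022324=125854638 · T[18,14]:14*249900+4910178=8408778 · T[18,15]:15*7820+249900=367200
[19] T[19,14]:14*8408778+125854638=243577530 · T[19,15]:15*367200+8408778=13916778
Read S(19,14) = 243577530, S(19,15) = 13916778.

243577530, 13916778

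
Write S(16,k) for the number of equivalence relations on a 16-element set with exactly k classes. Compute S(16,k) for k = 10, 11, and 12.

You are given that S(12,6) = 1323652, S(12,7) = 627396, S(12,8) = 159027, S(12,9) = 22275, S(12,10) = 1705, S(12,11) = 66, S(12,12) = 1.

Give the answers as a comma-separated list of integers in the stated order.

i=13: T(13,7)=1323652+7·627396=5715424 | T(13,8)=627396+8·159027=1899612 | T(13,9)=159027+9·22275=359502 | T(13,10)=22275+10·1705=39325 | T(13,11)=1705+11·66=2431 | T(13,12)=66+12·1=78
i=14: T(14,8)=5715424+8·1899612=20912320 | T(14,9)=1899612+9·359502=5135130 | T(14,10)=359502+10·39325=752752 | T(14,11)=39325+11·2431=66066 | T(14,12)=2431+12·78=3367
i=15: T(15,9)=20912320+9·5135130=67128490 | T(15,10)=5135130+10·752752=12662650 | T(15,11)=752752+11·66066=1479478 | T(15,12)=66066+12·3367=106470
i=16: T(16,10)=67128490+10·12662650=193754990 | T(16,11)=12662650+11·1479478=28936908 | T(16,12)=1479478+12·106470=2757118
Read S(16,10) = 193754990, S(16,11) = 28936908, S(16,12) = 2757118.

193754990, 28936908, 2757118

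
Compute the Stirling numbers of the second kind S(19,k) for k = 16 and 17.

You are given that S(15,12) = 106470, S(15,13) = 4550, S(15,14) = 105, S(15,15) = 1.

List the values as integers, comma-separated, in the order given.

527136, 12597

i=16: T(16,13)=106470+13·4550=165620 | T(16,14)=4550+14·105=6020 | T(16,15)=105+15·1=120 | T(16,16)=1+16·0=1
i=17: T(17,14)=165620+14·6020=249900 | T(17,15)=6020+15·120=7820 | T(17,16)=120+16·1=136 | T(17,17)=1+17·0=1
i=18: T(18,15)=249900+15·7820=367200 | T(18,16)=7820+16·136=9996 | T(18,17)=136+17·1=153
i=19: T(19,16)=367200+16·9996=527136 | T(19,17)=9996+17·153=12597
Read S(19,16) = 527136, S(19,17) = 12597.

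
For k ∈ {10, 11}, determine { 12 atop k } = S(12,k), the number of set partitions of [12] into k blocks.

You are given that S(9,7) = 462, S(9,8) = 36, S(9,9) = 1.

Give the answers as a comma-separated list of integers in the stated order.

row 10: T[10][8]=8·36+462=750  T[10][9]=9·1+36=45  T[10][10]=10·0+1=1
row 11: T[11][9]=9·45+750=1155  T[11][10]=10·1+45=55  T[11][11]=11·0+1=1
row 12: T[12][10]=10·55+1155=1705  T[12][11]=11·1+55=66
Read S(12,10) = 1705, S(12,11) = 66.

1705, 66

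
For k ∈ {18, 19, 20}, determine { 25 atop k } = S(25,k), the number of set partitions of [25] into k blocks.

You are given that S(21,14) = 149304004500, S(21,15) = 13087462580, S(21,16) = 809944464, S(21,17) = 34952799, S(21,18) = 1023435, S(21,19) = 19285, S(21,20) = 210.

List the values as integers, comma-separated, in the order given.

3275678594925, 166218969675, 6220194750

@22  (22,15):13087462580·15+149304004500→345615943200, (22,16):809944464·16+13087462580→26046574004, (22,17):34952799·17+809944464→1404142047, (22,18):1023435·18+34952799→53374629, (22,19):19285·19+1023435→1389850, (22,20):210·20+19285→23485
@23  (23,16):26046574004·16+345615943200→762361127264, (23,17):1404142047·17+26046574004→49916988803, (23,18):53374629·18+1404142047→2364885369, (23,19):1389850·19+53374629→79781779, (23,20):23485·20+1389850→1859550
@24  (24,17):49916988803·17+762361127264→1610949936915, (24,18):2364885369·18+49916988803→92484925445, (24,19):79781779·19+2364885369→3880739170, (24,20):1859550·20+79781779→116972779
@25  (25,18):92484925445·18+1610949936915→3275678594925, (25,19):3880739170·19+92484925445→166218969675, (25,20):116972779·20+3880739170→6220194750
Read S(25,18) = 3275678594925, S(25,19) = 166218969675, S(25,20) = 6220194750.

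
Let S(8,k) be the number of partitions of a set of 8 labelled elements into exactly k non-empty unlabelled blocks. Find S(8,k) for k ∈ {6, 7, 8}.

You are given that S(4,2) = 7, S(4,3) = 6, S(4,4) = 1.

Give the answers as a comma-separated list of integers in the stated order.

r5: T_5,3=3×6+7=25; T_5,4=4×1+6=10; T_5,5=5×0+1=1
r6: T_6,4=4×10+25=65; T_6,5=5×1+10=15; T_6,6=6×0+1=1
r7: T_7,5=5×15+65=140; T_7,6=6×1+15=21; T_7,7=7×0+1=1
r8: T_8,6=6×21+140=266; T_8,7=7×1+21=28; T_8,8=8×0+1=1
Read S(8,6) = 266, S(8,7) = 28, S(8,8) = 1.

266, 28, 1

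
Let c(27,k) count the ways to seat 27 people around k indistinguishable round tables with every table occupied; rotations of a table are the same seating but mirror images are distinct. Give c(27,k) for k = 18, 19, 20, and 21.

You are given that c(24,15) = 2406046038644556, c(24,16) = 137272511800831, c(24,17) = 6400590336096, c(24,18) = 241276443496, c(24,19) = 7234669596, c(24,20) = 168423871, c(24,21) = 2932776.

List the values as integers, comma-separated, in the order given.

28460103232088385, 1182329687817135, 40681506808800, 1145254303050

i=25: T(25,16)=2406046038644556+24·137272511800831=5700586321864500 | T(25,17)=137272511800831+24·6400590336096=290886679867135 | T(25,18)=6400590336096+24·241276443496=12191224980000 | T(25,19)=241276443496+24·7234669596=414908513800 | T(25,20)=7234669596+24·168423871=11276842500 | T(25,21)=168423871+24·2932776=238810495
i=26: T(26,17)=5700586321864500+25·290886679867135=12972753318542875 | T(26,18)=290886679867135+25·12191224980000=595667304367135 | T(26,19)=12191224980000+25·414908513800=22563937825000 | T(26,20)=414908513800+25·11276842500=696829576300 | T(26,21)=11276842500+25·238810495=17247104875
i=27: T(27,18)=12972753318542875+26·595667304367135=28460103232088385 | T(27,19)=595667304367135+26·22563937825000=1182329687817135 | T(27,20)=22563937825000+26·696829576300=40681506808800 | T(27,21)=696829576300+26·17247104875=1145254303050
Read c(27,18) = 28460103232088385, c(27,19) = 1182329687817135, c(27,20) = 40681506808800, c(27,21) = 1145254303050.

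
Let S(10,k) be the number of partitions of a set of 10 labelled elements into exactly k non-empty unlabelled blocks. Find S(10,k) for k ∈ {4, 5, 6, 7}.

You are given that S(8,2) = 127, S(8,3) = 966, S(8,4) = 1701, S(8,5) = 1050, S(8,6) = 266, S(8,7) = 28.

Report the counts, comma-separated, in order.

row 9: T[9][3]=3·966+127=3025  T[9][4]=4·1701+966=7770  T[9][5]=5·1050+1701=6951  T[9][6]=6·266+1050=2646  T[9][7]=7·28+266=462
row 10: T[10][4]=4·7770+3025=34105  T[10][5]=5·6951+7770=42525  T[10][6]=6·2646+6951=22827  T[10][7]=7·462+2646=5880
Read S(10,4) = 34105, S(10,5) = 42525, S(10,6) = 22827, S(10,7) = 5880.

34105, 42525, 22827, 5880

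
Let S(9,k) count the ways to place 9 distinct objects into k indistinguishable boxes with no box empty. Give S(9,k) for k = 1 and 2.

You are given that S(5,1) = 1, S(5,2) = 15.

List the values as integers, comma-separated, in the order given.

1, 255

i=6: T(6,1)=0+1·1=1 | T(6,2)=1+2·15=31
i=7: T(7,1)=0+1·1=1 | T(7,2)=1+2·31=63
i=8: T(8,1)=0+1·1=1 | T(8,2)=1+2·63=127
i=9: T(9,1)=0+1·1=1 | T(9,2)=1+2·127=255
Read S(9,1) = 1, S(9,2) = 255.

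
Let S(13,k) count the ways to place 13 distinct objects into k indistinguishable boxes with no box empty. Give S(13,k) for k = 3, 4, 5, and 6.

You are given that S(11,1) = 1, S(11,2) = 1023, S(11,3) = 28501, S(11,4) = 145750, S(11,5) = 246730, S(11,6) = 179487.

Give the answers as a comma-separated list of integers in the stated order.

row 12: T[12][2]=2·1023+1=2047  T[12][3]=3·28501+1023=86526  T[12][4]=4·145750+28501=611501  T[12][5]=5·246730+145750=1379400  T[12][6]=6·179487+246730=1323652
row 13: T[13][3]=3·86526+2047=261625  T[13][4]=4·611501+86526=2532530  T[13][5]=5·1379400+611501=7508501  T[13][6]=6·1323652+1379400=9321312
Read S(13,3) = 261625, S(13,4) = 2532530, S(13,5) = 7508501, S(13,6) = 9321312.

261625, 2532530, 7508501, 9321312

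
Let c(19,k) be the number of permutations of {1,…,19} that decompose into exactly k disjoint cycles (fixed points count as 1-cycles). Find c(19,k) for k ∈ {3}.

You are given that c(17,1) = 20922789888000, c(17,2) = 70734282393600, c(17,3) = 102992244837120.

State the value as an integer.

34012249593822720

@18  (18,2):70734282393600·17+20922789888000→1223405590579200, (18,3):102992244837120·17+70734282393600→1821602444624640
@19  (19,3):1821602444624640·18+1223405590579200→34012249593822720
Read c(19,3) = 34012249593822720.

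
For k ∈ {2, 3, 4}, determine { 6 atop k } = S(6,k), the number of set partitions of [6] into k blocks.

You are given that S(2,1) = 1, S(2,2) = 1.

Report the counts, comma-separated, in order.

row 3: T[3][1]=1·1+0=1  T[3][2]=2·1+1=3  T[3][3]=3·0+1=1
row 4: T[4][1]=1·1+0=1  T[4][2]=2·3+1=7  T[4][3]=3·1+3=6  T[4][4]=4·0+1=1
row 5: T[5][1]=1·1+0=1  T[5][2]=2·7+1=15  T[5][3]=3·6+7=25  T[5][4]=4·1+6=10
row 6: T[6][2]=2·15+1=31  T[6][3]=3·25+15=90  T[6][4]=4·10+25=65
Read S(6,2) = 31, S(6,3) = 90, S(6,4) = 65.

31, 90, 65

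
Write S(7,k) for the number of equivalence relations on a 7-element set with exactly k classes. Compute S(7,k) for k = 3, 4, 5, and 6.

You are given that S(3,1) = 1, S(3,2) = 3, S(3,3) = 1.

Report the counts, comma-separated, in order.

301, 350, 140, 21

r4: T_4,1=1×1+0=1; T_4,2=2×3+1=7; T_4,3=3×1+3=6; T_4,4=4×0+1=1
r5: T_5,1=1×1+0=1; T_5,2=2×7+1=15; T_5,3=3×6+7=25; T_5,4=4×1+6=10; T_5,5=5×0+1=1
r6: T_6,2=2×15+1=31; T_6,3=3×25+15=90; T_6,4=4×10+25=65; T_6,5=5×1+10=15; T_6,6=6×0+1=1
r7: T_7,3=3×90+31=301; T_7,4=4×65+90=350; T_7,5=5×15+65=140; T_7,6=6×1+15=21
Read S(7,3) = 301, S(7,4) = 350, S(7,5) = 140, S(7,6) = 21.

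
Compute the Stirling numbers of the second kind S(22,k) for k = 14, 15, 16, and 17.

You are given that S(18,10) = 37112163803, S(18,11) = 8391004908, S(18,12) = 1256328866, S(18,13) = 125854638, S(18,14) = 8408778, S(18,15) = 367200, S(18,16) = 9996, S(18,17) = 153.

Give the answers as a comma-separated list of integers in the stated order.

row 19: T[19][11]=11·8391004908+37112163803=129413217791  T[19][12]=12·1256328866+8391004908=23466951300  T[19][13]=13·125854638+1256328866=2892439160  T[19][14]=14·8408778+125854638=243577530  T[19][15]=15·367200+8408778=13916778  T[19][16]=16·9996+367200=527136  T[19][17]=17·153+9996=12597
row 20: T[20][12]=12·23466951300+129413217791=411016633391  T[20][13]=13·2892439160+23466951300=61068660380  T[20][14]=14·243577530+2892439160=6302524580  T[20][15]=15·13916778+243577530=452329200  T[20][16]=16·527136+13916778=22350954  T[20][17]=17·12597+527136=741285
row 21: T[21][13]=13·61068660380+411016633391=1204909218331  T[21][14]=14·6302524580+61068660380=149304004500  T[21][15]=15·452329200+6302524580=13087462580  T[21][16]=16·22350954+452329200=809944464  T[21][17]=17·741285+22350954=34952799
row 22: T[22][14]=14·149304004500+1204909218331=3295165281331  T[22][15]=15·13087462580+149304004500=345615943200  T[22][16]=16·809944464+13087462580=26046574004  T[22][17]=17·34952799+809944464=1404142047
Read S(22,14) = 3295165281331, S(22,15) = 345615943200, S(22,16) = 26046574004, S(22,17) = 1404142047.

3295165281331, 345615943200, 26046574004, 1404142047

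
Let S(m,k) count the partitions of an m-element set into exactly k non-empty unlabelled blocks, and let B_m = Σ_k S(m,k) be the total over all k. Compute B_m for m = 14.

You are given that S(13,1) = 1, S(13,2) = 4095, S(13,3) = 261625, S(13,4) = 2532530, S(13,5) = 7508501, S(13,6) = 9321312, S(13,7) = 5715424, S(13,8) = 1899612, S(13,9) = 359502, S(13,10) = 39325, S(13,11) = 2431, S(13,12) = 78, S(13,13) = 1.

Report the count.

[14] T[14,1]:1*1+0=1 · T[14,2]:2*4095+1=8191 · T[14,3]:3*261625+4095=788970 · T[14,4]:4*2532530+261625=10391745 · T[14,5]:5*7508501+2532530=40075035 · T[14,6]:6*9321312+7508501=63436373 · T[14,7]:7*5715424+9321312=49329280 · T[14,8]:8*1899612+5715424=20912320 · T[14,9]:9*359502+1899612=5135130 · T[14,10]:10*39325+359502=752752 · T[14,11]:11*2431+39325=66066 · T[14,12]:12*78+2431=3367 · T[14,13]:13*1+78=91 · T[14,14]:14*0+1=1
B_14 = ΣS(14,k) = 1+8191+788970+10391745+40075035+63436373+49329280+20912320+5135130+752752+66066+3367+91+1 = 190899322

190899322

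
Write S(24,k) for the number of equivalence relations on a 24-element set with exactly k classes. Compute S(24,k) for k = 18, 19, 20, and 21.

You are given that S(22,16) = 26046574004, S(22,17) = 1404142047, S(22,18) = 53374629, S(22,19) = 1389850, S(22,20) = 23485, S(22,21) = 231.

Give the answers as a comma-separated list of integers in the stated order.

row 23: T[23][17]=17·1404142047+26046574004=49916988803  T[23][18]=18·53374629+1404142047=2364885369  T[23][19]=19·1389850+53374629=79781779  T[23][20]=20·23485+1389850=1859550  T[23][21]=21·231+23485=28336
row 24: T[24][18]=18·2364885369+49916988803=92484925445  T[24][19]=19·79781779+2364885369=3880739170  T[24][20]=20·1859550+79781779=116972779  T[24][21]=21·28336+1859550=2454606
Read S(24,18) = 92484925445, S(24,19) = 3880739170, S(24,20) = 116972779, S(24,21) = 2454606.

92484925445, 3880739170, 116972779, 2454606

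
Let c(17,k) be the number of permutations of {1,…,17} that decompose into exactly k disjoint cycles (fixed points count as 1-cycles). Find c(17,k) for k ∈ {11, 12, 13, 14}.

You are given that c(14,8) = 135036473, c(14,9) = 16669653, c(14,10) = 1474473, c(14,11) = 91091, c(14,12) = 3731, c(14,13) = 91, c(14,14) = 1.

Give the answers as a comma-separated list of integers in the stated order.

2185031420, 156952432, 8394022, 323680

@15  (15,9):16669653·14+135036473→368411615, (15,10):1474473·14+16669653→37312275, (15,11):91091·14+1474473→2749747, (15,12):3731·14+91091→143325, (15,13):91·14+3731→5005, (15,14):1·14+91→105
@16  (16,10):37312275·15+368411615→928095740, (16,11):2749747·15+37312275→78558480, (16,12):143325·15+2749747→4899622, (16,13):5005·15+143325→218400, (16,14):105·15+5005→6580
@17  (17,11):78558480·16+928095740→2185031420, (17,12):4899622·16+78558480→156952432, (17,13):218400·16+4899622→8394022, (17,14):6580·16+218400→323680
Read c(17,11) = 2185031420, c(17,12) = 156952432, c(17,13) = 8394022, c(17,14) = 323680.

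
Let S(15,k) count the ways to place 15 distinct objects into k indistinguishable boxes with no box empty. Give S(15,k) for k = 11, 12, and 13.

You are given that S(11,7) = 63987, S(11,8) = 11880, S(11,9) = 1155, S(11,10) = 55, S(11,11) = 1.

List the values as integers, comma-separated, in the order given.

i=12: T(12,8)=63987+8·11880=159027 | T(12,9)=11880+9·1155=22275 | T(12,10)=1155+10·55=1705 | T(12,11)=55+11·1=66 | T(12,12)=1+12·0=1
i=13: T(13,9)=159027+9·22275=359502 | T(13,10)=22275+10·1705=39325 | T(13,11)=1705+11·66=2431 | T(13,12)=66+12·1=78 | T(13,13)=1+13·0=1
i=14: T(14,10)=359502+10·39325=752752 | T(14,11)=39325+11·2431=66066 | T(14,12)=2431+12·78=3367 | T(14,13)=78+13·1=91
i=15: T(15,11)=752752+11·66066=1479478 | T(15,12)=66066+12·3367=106470 | T(15,13)=3367+13·91=4550
Read S(15,11) = 1479478, S(15,12) = 106470, S(15,13) = 4550.

1479478, 106470, 4550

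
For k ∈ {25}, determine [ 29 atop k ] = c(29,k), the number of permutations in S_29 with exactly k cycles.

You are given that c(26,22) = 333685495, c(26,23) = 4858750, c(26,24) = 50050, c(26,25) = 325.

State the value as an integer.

r27: T_27,23=26×4858750+333685495=460012995; T_27,24=26×50050+4858750=6160050; T_27,25=26×325+50050=58500
r28: T_28,24=27×6160050+460012995=626334345; T_28,25=27×58500+6160050=7739550
r29: T_29,25=28×7739550+626334345=843041745
Read c(29,25) = 843041745.

843041745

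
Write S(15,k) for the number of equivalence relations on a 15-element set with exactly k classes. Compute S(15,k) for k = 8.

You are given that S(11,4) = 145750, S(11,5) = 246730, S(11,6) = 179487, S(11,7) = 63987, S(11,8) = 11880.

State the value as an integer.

216627840

i=12: T(12,5)=145750+5·246730=1379400 | T(12,6)=246730+6·179487=1323652 | T(12,7)=179487+7·63987=627396 | T(12,8)=63987+8·11880=159027
i=13: T(13,6)=1379400+6·1323652=9321312 | T(13,7)=1323652+7·627396=5715424 | T(13,8)=627396+8·159027=1899612
i=14: T(14,7)=9321312+7·5715424=49329280 | T(14,8)=5715424+8·1899612=20912320
i=15: T(15,8)=49329280+8·20912320=216627840
Read S(15,8) = 216627840.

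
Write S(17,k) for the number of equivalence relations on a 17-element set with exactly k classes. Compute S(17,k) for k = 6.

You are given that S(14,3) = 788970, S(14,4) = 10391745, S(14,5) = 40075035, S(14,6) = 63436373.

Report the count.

17505749898

@15  (15,4):10391745·4+788970→42355950, (15,5):40075035·5+10391745→210766920, (15,6):63436373·6+40075035→420693273
@16  (16,5):210766920·5+42355950→1096190550, (16,6):420693273·6+210766920→2734926558
@17  (17,6):2734926558·6+1096190550→17505749898
Read S(17,6) = 17505749898.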